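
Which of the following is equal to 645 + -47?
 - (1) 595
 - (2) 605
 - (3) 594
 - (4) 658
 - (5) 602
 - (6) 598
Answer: 6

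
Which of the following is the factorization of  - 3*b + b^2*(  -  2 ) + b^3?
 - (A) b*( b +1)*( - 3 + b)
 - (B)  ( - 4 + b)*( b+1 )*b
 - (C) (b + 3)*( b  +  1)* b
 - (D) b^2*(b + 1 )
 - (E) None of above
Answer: A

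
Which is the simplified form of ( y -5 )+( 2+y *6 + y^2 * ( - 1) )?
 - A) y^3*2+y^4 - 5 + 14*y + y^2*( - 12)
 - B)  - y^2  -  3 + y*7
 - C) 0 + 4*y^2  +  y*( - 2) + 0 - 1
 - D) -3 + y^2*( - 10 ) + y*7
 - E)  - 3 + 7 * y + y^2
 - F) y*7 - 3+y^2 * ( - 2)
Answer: B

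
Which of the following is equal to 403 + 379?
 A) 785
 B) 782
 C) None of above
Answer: B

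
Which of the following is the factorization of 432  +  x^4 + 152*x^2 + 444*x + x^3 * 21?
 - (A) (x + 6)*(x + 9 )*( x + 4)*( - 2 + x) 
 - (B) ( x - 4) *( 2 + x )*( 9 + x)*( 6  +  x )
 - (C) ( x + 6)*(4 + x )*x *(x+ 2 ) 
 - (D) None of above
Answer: D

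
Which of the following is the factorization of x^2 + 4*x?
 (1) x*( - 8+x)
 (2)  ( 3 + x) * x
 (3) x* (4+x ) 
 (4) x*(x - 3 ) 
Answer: 3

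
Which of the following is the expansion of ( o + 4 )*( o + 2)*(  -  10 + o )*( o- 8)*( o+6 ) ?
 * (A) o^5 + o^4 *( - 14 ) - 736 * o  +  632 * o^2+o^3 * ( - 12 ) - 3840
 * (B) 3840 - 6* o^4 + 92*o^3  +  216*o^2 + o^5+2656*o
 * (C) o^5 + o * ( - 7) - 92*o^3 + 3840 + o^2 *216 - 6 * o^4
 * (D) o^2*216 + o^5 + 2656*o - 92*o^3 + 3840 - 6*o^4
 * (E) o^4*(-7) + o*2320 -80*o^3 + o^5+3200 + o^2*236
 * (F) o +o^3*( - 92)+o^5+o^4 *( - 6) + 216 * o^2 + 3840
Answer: D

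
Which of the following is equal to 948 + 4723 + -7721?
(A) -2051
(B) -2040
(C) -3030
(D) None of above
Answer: D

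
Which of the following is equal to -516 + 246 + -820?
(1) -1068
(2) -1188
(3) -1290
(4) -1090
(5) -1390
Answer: 4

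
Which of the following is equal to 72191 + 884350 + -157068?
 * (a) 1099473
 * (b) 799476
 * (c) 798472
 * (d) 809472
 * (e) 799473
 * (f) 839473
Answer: e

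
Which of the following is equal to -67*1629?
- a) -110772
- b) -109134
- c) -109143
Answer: c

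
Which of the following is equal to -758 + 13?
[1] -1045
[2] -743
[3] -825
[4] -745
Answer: 4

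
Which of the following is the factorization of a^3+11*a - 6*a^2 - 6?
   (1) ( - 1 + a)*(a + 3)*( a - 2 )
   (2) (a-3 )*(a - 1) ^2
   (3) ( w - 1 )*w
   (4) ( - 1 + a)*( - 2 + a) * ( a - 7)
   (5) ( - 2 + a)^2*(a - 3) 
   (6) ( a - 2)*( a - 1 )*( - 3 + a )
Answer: 6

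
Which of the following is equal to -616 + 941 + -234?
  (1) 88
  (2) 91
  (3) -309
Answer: 2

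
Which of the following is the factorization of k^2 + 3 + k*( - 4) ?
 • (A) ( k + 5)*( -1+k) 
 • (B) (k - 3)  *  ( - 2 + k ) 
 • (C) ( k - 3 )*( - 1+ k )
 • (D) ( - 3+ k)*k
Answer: C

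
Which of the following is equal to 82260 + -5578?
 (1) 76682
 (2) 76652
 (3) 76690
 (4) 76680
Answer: 1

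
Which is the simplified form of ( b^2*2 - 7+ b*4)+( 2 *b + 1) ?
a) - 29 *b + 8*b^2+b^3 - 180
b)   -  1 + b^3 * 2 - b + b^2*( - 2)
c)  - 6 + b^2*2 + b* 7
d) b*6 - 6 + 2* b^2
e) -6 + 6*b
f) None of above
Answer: d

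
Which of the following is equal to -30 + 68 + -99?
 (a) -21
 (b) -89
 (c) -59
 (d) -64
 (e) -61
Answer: e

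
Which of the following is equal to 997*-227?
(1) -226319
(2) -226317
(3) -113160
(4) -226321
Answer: 1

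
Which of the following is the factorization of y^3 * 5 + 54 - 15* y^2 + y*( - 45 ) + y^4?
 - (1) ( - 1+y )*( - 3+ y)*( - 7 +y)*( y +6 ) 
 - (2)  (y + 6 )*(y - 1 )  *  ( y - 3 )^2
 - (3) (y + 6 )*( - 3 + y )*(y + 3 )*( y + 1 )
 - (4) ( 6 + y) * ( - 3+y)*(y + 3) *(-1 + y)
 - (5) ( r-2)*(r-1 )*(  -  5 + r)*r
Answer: 4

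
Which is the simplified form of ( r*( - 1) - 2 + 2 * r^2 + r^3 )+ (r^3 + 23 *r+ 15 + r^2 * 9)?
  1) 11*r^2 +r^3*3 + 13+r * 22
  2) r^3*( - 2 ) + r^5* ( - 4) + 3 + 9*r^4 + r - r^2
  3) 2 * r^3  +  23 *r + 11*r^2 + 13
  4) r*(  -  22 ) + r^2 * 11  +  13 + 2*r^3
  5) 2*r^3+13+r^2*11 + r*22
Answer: 5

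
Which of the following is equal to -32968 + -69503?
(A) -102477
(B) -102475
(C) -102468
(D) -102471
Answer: D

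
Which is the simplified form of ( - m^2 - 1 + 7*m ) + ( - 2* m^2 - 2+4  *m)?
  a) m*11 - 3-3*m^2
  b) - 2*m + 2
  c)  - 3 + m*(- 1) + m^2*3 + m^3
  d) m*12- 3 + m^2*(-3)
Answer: a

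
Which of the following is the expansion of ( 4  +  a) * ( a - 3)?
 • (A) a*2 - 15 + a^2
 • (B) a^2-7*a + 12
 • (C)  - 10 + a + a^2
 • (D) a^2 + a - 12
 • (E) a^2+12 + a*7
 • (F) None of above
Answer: D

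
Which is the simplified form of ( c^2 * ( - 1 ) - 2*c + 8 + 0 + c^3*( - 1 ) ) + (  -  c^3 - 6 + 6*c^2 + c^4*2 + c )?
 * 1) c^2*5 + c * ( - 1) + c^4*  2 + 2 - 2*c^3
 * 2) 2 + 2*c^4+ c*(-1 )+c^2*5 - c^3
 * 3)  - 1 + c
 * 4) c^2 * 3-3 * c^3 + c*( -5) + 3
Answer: 1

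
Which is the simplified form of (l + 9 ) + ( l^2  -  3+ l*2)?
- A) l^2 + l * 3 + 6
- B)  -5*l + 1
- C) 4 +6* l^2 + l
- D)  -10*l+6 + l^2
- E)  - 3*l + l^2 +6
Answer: A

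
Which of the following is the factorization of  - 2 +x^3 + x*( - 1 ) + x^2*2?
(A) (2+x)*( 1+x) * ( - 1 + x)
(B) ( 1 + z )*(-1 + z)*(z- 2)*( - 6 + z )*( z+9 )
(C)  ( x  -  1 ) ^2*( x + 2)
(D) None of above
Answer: A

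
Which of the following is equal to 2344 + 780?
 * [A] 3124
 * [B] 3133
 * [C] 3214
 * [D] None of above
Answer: A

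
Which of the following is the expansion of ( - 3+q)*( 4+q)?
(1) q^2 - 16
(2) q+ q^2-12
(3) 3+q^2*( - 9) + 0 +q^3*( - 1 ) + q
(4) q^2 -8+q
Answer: 2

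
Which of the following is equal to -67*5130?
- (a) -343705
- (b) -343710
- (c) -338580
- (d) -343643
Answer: b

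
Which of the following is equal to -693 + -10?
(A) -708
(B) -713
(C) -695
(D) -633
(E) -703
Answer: E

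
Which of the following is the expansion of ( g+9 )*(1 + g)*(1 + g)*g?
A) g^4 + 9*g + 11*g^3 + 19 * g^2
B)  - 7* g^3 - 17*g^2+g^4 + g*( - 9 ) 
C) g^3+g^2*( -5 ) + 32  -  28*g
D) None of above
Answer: A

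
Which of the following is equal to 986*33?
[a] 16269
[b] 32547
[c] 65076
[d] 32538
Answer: d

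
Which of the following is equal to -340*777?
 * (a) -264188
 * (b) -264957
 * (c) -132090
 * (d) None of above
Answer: d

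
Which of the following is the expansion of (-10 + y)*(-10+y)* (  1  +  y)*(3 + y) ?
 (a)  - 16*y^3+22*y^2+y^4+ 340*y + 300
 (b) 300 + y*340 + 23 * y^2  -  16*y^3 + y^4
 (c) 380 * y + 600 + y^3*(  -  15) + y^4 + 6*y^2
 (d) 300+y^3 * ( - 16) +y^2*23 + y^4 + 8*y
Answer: b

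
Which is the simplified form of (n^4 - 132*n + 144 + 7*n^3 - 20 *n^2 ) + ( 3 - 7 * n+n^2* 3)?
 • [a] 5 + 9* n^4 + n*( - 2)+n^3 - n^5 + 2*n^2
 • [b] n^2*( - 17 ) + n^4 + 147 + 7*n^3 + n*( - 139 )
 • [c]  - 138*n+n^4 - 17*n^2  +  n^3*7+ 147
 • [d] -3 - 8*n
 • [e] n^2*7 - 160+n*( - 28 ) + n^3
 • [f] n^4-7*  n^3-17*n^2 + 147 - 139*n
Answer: b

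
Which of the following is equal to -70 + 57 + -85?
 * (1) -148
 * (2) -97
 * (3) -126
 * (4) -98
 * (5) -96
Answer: 4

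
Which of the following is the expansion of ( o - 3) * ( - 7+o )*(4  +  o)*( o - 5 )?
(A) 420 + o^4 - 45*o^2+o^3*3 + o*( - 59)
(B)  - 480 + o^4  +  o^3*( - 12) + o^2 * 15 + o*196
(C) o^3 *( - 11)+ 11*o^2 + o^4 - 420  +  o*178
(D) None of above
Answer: D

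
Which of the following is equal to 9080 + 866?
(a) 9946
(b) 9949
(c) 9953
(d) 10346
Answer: a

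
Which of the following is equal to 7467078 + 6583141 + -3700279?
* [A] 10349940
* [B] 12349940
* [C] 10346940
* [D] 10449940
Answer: A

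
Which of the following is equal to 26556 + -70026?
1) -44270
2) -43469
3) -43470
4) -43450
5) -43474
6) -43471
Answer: 3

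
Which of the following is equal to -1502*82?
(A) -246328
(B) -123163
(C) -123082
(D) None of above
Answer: D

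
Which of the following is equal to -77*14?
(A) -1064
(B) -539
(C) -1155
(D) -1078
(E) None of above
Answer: D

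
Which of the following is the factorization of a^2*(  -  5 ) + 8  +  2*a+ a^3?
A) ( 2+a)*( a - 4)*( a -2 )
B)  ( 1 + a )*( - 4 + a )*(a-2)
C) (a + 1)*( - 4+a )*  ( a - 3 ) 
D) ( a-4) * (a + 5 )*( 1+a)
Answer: B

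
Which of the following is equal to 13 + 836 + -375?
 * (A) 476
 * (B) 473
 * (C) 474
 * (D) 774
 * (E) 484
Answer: C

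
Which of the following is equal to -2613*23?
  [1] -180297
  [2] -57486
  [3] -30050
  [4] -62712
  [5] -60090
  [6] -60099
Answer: 6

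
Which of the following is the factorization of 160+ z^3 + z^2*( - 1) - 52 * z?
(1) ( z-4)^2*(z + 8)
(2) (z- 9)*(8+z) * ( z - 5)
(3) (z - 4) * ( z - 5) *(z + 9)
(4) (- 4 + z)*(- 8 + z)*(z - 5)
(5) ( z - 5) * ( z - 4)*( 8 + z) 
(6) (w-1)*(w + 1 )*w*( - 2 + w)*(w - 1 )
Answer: 5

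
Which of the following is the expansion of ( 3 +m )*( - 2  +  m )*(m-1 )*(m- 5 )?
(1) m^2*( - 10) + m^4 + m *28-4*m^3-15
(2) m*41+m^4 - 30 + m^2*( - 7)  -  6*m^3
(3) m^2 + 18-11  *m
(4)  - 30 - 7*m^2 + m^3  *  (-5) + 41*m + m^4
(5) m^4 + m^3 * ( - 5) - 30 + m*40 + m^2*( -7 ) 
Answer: 4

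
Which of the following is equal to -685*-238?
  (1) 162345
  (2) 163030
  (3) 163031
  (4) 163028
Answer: 2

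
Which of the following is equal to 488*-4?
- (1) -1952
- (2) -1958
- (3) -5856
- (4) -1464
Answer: 1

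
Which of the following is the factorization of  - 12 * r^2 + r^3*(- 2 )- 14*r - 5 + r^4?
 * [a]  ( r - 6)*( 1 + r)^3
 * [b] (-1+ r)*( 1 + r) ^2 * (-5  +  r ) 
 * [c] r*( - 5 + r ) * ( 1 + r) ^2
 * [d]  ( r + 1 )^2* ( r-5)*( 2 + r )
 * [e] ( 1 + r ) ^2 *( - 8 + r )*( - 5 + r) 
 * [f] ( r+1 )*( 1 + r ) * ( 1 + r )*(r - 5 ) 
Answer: f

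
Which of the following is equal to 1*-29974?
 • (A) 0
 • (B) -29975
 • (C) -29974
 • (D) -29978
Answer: C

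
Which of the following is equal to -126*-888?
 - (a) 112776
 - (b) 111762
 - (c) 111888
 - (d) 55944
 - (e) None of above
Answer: c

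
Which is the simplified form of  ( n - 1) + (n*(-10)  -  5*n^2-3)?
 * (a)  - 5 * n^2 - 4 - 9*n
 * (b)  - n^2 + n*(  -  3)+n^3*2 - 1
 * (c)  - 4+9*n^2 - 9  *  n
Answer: a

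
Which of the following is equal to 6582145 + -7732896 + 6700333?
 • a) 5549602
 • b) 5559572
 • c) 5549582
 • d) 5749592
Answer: c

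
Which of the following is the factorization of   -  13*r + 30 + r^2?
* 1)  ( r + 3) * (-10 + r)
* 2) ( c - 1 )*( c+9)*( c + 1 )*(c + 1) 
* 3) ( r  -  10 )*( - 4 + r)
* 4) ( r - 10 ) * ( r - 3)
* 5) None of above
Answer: 4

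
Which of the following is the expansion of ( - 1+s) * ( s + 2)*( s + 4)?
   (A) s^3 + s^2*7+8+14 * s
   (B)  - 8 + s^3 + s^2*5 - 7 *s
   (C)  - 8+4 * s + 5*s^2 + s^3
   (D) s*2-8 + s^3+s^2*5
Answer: D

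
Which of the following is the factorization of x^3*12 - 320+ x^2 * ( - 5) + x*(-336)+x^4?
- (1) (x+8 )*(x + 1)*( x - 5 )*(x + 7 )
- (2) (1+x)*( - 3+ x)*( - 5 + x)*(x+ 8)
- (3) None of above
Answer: 3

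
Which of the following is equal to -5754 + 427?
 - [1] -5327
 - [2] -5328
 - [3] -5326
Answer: 1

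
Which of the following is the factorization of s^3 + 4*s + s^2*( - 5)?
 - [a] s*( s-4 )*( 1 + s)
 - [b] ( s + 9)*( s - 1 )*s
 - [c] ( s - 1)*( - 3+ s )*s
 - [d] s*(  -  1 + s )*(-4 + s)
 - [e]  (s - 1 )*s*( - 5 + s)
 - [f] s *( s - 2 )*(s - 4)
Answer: d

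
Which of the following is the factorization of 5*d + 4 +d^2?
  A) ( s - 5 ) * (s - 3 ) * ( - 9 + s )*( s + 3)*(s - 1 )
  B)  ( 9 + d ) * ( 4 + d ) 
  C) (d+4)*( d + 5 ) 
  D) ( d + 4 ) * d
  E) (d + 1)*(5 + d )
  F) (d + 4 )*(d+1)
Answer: F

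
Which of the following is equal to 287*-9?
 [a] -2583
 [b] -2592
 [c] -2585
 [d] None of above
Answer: a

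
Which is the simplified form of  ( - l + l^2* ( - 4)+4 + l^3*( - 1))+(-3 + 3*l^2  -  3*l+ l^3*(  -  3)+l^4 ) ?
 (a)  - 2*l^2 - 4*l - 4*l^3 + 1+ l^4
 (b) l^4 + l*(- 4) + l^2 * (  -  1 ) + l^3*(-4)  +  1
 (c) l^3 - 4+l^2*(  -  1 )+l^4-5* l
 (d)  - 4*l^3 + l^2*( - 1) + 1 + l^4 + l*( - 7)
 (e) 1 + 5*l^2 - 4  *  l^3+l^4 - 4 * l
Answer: b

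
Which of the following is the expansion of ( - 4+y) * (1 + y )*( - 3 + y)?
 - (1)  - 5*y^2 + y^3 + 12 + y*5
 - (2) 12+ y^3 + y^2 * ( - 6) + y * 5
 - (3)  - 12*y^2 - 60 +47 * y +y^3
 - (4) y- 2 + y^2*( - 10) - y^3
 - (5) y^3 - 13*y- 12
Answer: 2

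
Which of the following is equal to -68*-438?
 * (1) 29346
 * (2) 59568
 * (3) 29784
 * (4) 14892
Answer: 3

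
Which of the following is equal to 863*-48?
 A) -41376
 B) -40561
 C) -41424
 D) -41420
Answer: C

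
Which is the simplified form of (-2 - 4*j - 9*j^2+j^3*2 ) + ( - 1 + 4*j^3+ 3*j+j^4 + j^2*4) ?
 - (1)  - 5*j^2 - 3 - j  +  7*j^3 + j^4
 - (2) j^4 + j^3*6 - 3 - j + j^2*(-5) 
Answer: 2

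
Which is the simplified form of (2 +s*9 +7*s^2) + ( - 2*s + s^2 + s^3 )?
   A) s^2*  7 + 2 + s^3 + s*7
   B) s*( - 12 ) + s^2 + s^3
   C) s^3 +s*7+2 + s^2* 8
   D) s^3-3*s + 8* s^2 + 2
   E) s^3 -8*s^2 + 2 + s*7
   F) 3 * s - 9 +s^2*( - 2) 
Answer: C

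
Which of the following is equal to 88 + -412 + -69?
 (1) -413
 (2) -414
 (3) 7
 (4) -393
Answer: 4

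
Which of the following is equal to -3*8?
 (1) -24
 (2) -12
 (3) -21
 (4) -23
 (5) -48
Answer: 1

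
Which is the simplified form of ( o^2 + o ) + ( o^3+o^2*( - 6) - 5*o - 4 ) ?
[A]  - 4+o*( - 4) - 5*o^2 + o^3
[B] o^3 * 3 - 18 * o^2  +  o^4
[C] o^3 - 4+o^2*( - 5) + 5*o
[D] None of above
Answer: A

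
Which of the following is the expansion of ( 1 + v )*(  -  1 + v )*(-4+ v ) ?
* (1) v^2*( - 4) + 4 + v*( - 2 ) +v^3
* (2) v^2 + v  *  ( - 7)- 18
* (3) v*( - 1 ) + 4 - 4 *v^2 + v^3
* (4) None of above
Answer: 3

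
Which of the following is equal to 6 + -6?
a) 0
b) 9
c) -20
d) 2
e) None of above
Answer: a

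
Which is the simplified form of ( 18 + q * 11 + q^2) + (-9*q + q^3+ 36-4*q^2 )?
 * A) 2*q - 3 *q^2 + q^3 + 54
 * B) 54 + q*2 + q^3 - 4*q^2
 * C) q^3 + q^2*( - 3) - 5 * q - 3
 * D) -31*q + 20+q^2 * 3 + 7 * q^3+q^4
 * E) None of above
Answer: A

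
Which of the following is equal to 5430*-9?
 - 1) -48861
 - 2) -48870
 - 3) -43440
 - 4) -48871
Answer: 2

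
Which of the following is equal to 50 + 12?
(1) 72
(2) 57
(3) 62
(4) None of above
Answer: 3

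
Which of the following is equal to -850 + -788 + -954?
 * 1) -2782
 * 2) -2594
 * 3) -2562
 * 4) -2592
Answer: 4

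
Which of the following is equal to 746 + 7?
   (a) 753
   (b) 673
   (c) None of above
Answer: a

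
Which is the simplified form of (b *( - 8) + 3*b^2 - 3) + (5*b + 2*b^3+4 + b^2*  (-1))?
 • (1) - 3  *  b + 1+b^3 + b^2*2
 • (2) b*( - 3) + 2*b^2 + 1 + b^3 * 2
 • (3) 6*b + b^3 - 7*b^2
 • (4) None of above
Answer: 2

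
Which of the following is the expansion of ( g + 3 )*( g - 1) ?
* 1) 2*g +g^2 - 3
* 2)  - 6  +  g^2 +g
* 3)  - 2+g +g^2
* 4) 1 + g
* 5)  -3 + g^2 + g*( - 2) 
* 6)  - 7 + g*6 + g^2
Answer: 1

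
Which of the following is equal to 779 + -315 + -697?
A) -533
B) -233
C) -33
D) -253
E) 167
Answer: B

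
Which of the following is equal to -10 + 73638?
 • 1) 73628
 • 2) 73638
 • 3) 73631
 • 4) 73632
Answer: 1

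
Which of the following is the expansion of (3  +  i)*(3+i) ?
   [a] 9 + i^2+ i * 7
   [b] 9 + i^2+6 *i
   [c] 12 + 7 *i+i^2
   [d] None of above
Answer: b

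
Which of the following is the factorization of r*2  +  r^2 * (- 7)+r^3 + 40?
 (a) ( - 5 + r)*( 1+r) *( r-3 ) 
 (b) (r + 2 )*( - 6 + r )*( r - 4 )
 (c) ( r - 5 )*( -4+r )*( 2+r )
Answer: c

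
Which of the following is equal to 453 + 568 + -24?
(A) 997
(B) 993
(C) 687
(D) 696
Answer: A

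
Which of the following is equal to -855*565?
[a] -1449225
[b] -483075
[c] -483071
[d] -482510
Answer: b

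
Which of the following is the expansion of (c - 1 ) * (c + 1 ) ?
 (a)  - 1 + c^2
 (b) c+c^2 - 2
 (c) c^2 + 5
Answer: a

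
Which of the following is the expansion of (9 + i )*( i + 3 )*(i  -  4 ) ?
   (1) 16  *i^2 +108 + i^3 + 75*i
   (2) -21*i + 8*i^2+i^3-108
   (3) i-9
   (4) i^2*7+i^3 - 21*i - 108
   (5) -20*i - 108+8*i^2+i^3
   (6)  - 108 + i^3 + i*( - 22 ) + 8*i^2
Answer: 2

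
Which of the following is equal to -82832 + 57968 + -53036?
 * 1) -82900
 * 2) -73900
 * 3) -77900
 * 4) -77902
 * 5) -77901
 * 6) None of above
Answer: 3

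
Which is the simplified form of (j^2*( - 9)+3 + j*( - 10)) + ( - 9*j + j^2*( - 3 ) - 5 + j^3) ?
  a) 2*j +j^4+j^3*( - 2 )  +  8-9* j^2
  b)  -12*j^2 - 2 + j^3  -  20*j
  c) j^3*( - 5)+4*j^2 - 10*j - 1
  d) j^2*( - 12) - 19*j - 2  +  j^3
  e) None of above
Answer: d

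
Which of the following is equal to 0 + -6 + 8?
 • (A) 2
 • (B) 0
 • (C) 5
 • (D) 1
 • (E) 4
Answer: A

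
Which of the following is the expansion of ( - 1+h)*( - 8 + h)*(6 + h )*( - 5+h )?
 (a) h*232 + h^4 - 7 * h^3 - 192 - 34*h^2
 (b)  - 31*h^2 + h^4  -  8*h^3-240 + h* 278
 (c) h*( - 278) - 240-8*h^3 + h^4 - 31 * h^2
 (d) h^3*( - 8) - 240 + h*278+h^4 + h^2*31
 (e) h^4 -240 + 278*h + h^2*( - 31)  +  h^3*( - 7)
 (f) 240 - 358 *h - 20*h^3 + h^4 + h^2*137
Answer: b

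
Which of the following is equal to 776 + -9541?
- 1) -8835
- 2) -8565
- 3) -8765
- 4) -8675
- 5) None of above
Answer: 3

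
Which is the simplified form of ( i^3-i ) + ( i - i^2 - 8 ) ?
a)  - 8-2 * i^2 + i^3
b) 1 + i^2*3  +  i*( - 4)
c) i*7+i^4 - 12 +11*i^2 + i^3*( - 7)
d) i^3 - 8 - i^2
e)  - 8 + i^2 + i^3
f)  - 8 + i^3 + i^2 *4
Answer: d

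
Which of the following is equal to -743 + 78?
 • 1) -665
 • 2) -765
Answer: 1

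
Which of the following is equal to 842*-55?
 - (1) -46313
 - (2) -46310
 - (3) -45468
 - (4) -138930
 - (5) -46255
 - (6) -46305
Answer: 2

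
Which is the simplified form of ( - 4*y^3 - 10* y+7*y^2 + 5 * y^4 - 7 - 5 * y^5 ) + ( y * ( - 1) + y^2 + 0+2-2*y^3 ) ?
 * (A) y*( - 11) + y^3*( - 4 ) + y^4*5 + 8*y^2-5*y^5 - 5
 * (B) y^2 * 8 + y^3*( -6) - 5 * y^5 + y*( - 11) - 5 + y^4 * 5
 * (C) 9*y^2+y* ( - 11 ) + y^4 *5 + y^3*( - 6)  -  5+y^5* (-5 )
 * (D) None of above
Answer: B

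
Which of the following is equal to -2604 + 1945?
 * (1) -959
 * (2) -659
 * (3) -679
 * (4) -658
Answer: 2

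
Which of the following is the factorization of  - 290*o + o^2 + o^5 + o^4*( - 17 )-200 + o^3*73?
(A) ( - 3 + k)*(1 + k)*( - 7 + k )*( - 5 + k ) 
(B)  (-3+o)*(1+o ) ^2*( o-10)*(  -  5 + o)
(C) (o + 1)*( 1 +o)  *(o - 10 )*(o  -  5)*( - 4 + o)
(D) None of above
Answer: C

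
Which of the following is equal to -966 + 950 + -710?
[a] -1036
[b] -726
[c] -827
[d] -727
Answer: b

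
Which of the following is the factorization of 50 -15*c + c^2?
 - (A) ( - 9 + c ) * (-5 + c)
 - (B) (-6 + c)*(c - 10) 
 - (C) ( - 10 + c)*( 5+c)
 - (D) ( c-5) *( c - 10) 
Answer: D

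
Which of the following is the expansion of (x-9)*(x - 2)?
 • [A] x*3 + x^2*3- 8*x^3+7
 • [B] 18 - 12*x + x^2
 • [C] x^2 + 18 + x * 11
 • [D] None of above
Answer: D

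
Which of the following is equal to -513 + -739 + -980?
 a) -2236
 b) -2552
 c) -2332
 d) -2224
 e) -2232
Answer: e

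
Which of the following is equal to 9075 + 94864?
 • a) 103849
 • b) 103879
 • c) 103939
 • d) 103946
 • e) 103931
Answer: c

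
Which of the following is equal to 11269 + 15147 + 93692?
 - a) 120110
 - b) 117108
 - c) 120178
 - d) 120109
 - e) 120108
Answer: e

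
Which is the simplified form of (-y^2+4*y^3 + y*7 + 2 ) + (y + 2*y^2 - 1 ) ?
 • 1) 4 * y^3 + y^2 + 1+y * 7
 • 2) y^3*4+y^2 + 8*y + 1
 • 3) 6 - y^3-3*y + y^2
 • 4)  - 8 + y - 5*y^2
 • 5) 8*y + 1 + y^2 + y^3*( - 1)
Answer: 2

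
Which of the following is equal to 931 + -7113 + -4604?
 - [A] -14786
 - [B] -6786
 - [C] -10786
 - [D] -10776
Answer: C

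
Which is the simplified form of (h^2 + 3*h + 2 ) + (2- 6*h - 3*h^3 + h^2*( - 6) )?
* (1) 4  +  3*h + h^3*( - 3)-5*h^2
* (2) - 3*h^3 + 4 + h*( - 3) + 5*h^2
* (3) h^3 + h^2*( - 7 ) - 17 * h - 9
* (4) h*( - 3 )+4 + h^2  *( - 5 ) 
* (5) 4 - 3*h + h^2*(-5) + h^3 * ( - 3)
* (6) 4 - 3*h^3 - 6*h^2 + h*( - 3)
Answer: 5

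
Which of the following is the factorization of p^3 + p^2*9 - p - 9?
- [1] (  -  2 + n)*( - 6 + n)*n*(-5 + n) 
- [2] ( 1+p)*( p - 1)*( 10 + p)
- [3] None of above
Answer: 3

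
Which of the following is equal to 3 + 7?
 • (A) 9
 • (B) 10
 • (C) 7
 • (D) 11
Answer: B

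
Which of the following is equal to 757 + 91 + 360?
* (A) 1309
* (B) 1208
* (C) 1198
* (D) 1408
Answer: B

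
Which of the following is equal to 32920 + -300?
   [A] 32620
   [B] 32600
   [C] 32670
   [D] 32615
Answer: A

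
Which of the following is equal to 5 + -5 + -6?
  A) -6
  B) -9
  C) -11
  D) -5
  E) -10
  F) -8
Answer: A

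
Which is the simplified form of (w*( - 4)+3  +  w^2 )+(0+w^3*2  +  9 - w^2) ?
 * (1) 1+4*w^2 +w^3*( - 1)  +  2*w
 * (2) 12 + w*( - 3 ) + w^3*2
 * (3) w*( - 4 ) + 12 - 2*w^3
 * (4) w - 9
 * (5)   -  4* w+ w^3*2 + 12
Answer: 5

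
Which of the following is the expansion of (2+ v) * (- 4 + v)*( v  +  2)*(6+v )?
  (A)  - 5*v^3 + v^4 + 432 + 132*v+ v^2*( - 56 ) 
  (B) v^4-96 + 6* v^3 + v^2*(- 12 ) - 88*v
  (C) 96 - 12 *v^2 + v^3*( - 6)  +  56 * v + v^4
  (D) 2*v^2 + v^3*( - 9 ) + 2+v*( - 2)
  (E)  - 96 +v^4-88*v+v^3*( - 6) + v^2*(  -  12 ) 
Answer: B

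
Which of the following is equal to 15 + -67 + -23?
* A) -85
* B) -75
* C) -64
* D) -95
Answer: B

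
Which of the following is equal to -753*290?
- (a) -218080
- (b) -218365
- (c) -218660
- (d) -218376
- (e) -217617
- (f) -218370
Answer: f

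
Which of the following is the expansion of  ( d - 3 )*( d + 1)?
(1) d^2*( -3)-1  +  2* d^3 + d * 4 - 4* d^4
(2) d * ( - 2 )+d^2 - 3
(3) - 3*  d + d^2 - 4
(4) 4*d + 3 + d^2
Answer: 2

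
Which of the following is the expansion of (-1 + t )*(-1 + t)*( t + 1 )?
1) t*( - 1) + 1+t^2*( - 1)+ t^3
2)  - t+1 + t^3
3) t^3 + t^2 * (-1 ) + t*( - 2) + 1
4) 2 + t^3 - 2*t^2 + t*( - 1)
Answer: 1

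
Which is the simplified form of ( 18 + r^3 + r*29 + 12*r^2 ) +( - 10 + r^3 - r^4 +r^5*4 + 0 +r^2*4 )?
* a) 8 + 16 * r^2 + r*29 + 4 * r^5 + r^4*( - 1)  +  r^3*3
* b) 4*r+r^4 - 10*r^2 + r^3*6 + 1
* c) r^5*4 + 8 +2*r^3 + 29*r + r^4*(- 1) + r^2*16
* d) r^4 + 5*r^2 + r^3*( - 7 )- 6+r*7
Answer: c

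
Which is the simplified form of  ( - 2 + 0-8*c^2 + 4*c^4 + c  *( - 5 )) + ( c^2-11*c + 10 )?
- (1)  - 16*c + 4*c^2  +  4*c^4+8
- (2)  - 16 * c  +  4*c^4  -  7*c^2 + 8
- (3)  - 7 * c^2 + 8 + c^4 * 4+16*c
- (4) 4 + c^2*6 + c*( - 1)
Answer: 2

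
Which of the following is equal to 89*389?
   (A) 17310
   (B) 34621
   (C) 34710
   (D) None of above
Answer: B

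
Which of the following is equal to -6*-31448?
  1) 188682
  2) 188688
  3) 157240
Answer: 2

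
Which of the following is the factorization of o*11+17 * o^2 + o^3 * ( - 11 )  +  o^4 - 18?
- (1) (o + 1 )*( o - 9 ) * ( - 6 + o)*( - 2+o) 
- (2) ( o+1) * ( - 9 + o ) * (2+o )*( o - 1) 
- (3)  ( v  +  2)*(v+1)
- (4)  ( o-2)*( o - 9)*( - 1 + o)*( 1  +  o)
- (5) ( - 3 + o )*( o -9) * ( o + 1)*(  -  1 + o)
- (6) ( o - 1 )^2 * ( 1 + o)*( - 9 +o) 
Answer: 4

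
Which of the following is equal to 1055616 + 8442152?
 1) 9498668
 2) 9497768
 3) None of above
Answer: 2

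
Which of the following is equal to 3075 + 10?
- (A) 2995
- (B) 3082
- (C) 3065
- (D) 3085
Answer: D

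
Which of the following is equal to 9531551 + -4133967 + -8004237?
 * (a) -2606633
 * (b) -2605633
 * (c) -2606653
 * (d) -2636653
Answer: c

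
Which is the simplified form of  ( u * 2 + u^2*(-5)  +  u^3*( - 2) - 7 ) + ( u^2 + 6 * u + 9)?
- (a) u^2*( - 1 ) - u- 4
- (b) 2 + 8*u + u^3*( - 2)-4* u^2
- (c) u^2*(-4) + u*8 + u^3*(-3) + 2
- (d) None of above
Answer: b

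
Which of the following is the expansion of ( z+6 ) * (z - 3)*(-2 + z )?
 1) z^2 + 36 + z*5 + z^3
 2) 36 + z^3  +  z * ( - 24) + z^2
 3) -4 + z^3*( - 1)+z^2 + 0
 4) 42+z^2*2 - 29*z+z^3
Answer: 2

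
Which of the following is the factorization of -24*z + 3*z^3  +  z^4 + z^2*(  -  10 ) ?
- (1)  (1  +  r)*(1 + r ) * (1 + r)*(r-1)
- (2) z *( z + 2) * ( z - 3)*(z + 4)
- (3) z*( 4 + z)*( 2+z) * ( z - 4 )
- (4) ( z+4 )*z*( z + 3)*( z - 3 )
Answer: 2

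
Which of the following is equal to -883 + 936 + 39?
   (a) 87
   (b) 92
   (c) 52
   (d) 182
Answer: b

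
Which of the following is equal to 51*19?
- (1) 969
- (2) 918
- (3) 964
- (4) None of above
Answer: 1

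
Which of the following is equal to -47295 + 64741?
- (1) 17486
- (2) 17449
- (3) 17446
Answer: 3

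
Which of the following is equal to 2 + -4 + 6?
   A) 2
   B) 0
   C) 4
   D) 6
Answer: C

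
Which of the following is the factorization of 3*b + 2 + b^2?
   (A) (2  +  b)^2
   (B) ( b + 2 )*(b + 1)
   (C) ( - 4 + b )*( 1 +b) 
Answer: B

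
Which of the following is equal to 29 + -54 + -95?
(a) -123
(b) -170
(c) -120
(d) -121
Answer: c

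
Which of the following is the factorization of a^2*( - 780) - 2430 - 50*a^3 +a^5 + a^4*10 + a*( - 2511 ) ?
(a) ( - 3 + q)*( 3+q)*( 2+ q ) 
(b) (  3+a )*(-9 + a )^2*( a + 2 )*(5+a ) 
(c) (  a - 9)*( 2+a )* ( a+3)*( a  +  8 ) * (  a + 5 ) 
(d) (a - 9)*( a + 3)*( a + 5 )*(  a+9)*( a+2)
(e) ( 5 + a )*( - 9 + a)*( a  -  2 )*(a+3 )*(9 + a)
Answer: d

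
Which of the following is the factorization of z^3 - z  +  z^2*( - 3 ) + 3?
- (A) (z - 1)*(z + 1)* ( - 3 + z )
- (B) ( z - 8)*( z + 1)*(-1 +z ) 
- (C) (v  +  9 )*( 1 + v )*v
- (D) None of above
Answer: A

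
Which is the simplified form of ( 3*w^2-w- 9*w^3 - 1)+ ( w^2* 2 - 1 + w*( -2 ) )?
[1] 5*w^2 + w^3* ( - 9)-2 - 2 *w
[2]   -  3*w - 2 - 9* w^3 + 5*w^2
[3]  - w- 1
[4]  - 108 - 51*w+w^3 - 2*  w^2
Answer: 2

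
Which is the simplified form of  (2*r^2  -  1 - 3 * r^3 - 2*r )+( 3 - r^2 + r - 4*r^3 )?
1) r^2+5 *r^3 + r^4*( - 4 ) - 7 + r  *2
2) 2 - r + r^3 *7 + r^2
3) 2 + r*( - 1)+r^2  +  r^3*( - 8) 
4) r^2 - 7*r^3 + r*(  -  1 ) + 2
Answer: 4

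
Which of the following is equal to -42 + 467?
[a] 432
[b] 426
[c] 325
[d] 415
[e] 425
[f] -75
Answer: e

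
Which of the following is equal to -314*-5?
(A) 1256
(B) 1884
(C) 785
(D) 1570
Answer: D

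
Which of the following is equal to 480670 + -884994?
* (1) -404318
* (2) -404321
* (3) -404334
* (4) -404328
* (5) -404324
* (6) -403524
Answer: 5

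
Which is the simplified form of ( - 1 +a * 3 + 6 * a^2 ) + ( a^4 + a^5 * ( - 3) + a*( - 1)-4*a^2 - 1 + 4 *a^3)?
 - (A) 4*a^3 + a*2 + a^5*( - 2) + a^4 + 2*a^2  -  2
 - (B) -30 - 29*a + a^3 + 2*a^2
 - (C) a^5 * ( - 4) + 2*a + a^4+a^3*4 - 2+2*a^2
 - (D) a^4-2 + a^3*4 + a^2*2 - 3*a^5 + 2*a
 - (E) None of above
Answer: D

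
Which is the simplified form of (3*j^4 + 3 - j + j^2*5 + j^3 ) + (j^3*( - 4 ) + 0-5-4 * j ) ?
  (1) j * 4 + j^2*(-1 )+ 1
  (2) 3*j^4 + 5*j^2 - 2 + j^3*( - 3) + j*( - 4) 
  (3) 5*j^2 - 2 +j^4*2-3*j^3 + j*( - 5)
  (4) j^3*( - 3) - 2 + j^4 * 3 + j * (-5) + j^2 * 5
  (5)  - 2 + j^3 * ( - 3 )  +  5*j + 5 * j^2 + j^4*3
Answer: 4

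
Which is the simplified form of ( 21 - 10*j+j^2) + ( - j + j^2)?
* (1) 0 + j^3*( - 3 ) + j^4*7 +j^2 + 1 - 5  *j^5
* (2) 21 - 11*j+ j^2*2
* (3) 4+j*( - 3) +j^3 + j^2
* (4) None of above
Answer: 2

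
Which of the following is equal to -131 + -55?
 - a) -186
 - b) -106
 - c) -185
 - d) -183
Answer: a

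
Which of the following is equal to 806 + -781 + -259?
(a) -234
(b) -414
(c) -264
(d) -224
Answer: a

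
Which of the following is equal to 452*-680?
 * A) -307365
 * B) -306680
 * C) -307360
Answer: C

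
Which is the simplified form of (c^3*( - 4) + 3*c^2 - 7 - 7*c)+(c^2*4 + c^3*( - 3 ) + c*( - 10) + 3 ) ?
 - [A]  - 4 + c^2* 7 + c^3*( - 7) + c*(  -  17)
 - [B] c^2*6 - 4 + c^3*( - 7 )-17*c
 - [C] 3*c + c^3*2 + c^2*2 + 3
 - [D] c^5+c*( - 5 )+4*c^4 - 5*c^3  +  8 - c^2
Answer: A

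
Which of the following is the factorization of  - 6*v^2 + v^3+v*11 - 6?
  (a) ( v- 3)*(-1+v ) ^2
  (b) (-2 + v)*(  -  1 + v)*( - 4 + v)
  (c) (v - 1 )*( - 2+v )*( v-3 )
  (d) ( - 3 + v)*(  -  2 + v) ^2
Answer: c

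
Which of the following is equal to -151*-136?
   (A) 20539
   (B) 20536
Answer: B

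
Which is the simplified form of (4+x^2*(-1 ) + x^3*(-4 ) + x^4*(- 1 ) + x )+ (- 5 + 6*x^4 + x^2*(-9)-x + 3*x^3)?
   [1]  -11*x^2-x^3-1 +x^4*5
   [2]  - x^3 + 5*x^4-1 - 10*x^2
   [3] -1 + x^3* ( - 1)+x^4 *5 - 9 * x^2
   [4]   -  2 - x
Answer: 2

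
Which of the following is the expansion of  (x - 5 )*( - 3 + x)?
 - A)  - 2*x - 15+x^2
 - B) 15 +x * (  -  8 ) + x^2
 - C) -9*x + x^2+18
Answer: B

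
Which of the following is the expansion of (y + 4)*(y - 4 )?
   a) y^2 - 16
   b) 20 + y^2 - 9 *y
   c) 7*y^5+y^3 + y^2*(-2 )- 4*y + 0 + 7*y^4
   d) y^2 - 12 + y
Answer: a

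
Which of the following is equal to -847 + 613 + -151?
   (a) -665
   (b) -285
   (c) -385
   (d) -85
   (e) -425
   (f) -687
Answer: c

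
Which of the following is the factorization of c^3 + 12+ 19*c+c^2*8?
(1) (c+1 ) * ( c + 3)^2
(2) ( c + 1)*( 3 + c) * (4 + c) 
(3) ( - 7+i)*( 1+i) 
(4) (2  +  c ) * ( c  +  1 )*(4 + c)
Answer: 2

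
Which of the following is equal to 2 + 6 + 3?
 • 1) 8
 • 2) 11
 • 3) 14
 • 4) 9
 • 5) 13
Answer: 2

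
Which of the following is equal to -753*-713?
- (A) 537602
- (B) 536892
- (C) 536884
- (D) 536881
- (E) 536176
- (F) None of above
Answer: F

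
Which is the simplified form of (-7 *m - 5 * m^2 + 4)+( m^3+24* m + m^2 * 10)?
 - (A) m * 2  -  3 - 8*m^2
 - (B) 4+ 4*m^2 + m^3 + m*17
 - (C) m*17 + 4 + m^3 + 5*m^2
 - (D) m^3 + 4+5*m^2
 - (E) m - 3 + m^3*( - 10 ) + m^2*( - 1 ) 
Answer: C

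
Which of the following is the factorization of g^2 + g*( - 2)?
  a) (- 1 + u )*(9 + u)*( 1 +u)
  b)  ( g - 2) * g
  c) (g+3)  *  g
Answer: b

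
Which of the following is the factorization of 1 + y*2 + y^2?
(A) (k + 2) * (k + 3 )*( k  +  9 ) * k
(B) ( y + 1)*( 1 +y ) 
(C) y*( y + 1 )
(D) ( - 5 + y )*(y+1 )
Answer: B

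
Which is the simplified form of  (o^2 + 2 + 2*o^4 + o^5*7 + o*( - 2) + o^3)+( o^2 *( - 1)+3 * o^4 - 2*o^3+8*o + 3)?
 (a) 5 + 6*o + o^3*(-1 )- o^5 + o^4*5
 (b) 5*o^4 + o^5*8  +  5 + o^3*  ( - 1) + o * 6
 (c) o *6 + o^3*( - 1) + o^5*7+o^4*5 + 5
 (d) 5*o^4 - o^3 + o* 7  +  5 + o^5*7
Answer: c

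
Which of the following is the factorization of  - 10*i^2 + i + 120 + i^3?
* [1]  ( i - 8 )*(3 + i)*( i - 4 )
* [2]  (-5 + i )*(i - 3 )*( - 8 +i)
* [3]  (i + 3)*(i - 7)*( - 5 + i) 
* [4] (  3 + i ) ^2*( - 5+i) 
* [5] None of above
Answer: 5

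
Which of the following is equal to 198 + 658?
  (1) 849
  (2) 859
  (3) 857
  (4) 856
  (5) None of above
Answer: 4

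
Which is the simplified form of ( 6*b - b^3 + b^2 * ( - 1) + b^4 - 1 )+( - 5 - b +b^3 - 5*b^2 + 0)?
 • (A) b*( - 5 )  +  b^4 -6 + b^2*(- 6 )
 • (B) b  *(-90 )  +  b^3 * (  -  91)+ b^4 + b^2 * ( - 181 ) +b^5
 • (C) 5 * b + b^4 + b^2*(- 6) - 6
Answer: C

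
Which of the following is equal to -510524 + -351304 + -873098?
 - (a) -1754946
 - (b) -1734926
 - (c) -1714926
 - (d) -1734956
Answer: b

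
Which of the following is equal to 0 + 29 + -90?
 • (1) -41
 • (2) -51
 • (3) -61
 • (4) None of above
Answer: 3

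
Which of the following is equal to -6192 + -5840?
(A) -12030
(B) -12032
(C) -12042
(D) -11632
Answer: B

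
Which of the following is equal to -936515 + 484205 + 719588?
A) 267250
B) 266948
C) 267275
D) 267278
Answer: D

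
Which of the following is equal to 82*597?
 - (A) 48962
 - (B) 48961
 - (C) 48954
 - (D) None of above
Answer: C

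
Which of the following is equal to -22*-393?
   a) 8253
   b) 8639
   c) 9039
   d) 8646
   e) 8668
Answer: d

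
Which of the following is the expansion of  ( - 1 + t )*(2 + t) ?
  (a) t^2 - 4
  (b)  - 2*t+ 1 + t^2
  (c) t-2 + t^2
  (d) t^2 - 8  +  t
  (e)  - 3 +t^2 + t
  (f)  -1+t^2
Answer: c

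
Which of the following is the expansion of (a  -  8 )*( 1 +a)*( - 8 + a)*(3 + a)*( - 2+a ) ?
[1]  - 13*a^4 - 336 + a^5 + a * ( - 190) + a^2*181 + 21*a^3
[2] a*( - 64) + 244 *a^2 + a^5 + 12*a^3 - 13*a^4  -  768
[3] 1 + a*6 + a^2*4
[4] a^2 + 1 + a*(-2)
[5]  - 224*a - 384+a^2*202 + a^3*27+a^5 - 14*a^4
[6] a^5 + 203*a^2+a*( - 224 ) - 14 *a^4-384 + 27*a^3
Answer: 5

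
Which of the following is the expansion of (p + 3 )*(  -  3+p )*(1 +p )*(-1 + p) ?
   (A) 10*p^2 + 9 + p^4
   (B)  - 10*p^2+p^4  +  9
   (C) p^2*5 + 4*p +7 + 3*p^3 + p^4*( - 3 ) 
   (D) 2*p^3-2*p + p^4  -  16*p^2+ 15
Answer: B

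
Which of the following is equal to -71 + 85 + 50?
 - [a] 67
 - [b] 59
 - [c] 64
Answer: c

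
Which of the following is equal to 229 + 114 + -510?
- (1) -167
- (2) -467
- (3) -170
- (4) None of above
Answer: 1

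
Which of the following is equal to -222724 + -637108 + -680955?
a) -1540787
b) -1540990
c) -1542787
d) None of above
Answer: a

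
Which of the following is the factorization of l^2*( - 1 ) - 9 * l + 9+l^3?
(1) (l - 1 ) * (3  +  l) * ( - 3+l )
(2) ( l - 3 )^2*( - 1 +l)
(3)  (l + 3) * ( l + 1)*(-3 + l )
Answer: 1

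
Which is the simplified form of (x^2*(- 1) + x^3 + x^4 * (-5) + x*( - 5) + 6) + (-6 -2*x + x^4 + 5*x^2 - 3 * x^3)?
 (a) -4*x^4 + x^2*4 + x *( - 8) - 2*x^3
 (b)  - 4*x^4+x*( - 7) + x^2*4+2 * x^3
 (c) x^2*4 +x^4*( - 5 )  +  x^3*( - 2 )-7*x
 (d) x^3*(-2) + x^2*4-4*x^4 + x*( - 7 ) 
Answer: d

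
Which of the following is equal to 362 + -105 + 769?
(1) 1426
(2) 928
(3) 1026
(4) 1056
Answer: 3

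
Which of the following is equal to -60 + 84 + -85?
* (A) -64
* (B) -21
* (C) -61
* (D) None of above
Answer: C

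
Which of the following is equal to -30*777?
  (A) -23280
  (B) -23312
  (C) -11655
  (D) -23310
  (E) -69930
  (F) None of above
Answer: D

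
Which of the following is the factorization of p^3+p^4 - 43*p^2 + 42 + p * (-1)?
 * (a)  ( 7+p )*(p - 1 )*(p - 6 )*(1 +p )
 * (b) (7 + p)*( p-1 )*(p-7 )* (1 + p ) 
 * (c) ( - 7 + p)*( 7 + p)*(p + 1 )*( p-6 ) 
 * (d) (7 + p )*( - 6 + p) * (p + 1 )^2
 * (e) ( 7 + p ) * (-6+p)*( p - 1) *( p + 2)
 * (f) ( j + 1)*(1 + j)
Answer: a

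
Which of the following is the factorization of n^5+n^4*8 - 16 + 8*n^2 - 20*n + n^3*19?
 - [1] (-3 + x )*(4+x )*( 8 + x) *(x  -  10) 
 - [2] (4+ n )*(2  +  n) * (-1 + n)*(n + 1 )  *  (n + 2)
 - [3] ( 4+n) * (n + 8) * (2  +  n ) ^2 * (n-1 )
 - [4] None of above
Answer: 2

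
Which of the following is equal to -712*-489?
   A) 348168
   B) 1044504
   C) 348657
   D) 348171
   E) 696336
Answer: A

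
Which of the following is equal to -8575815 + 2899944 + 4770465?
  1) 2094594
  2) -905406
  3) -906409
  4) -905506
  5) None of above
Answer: 2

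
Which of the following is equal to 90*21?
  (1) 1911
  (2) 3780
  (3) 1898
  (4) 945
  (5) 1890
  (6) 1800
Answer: 5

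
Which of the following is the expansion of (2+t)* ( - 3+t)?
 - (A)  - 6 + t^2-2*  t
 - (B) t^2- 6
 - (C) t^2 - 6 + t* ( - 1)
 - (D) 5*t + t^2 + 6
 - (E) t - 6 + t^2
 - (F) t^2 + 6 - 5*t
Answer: C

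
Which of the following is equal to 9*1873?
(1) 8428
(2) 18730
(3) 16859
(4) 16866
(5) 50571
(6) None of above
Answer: 6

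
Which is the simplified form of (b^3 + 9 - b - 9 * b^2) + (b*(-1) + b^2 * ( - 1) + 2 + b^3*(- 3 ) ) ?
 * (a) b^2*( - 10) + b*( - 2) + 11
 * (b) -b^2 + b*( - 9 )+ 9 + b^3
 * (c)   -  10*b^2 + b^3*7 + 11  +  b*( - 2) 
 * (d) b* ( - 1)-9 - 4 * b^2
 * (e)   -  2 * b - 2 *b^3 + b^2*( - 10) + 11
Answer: e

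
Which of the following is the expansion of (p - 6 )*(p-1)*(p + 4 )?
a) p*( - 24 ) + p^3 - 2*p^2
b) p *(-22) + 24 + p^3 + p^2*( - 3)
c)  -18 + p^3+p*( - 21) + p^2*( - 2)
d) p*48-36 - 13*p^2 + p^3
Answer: b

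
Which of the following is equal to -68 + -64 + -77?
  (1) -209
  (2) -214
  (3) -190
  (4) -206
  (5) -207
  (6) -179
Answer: 1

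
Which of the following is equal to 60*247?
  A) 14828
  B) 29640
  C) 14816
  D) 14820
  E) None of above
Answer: D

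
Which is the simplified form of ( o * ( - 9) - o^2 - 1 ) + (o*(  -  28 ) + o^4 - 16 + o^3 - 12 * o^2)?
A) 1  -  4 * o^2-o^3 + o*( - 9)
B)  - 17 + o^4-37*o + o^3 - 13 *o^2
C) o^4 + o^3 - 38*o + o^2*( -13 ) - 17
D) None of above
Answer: B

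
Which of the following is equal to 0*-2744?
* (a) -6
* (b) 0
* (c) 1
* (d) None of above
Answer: b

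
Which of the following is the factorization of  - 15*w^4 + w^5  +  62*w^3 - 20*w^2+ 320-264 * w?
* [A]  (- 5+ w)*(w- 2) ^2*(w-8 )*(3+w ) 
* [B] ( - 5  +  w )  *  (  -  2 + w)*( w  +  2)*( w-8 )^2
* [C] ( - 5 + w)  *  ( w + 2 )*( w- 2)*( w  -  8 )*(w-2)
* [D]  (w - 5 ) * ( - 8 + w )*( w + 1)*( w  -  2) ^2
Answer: C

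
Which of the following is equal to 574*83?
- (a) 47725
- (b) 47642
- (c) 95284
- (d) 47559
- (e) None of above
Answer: b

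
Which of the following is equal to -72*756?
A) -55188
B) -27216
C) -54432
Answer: C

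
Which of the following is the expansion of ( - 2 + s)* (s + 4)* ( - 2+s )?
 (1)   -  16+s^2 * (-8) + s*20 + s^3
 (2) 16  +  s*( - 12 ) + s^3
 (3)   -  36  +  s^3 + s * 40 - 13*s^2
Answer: 2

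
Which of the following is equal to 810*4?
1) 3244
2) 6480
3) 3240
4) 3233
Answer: 3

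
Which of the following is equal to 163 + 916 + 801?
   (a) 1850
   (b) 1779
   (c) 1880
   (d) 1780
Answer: c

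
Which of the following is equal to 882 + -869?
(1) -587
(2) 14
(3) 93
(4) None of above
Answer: 4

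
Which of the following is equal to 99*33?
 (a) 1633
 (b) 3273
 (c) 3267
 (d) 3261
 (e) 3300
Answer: c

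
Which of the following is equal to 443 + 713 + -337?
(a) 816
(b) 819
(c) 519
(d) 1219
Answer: b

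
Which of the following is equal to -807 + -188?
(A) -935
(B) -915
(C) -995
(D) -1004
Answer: C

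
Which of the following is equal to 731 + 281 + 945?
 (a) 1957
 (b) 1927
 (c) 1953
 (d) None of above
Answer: a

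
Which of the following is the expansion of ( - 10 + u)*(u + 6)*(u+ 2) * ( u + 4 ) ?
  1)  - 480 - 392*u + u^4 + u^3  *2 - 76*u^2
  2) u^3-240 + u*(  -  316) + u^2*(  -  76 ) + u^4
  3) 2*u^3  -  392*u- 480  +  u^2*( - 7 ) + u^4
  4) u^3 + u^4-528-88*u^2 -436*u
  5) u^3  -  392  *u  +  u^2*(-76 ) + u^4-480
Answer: 1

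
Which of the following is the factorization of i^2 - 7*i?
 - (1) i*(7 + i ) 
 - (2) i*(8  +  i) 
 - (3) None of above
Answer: 3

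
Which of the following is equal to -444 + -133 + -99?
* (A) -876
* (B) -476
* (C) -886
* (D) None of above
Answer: D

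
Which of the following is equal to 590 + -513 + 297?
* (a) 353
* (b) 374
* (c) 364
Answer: b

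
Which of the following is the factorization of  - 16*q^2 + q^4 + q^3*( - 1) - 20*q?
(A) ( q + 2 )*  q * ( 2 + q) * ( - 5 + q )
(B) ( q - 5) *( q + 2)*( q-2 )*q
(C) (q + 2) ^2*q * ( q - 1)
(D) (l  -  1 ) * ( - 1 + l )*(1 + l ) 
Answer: A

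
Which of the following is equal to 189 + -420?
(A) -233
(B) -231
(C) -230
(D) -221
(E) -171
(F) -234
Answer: B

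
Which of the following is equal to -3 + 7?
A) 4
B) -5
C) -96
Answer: A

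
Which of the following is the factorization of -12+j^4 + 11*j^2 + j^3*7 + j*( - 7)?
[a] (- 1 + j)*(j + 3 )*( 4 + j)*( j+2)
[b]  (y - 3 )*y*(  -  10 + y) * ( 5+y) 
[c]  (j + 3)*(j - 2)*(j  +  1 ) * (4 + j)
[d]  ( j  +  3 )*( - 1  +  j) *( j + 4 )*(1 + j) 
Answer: d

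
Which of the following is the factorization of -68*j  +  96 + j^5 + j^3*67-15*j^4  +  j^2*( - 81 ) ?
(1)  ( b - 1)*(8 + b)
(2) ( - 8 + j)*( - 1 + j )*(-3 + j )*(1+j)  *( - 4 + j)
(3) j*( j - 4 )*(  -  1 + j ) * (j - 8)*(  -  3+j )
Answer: 2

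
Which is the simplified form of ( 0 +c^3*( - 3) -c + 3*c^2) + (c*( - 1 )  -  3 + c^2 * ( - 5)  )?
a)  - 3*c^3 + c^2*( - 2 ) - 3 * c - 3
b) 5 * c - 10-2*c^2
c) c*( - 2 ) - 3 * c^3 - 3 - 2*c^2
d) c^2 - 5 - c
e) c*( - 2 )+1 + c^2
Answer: c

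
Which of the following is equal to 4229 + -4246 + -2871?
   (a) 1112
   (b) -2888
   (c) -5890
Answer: b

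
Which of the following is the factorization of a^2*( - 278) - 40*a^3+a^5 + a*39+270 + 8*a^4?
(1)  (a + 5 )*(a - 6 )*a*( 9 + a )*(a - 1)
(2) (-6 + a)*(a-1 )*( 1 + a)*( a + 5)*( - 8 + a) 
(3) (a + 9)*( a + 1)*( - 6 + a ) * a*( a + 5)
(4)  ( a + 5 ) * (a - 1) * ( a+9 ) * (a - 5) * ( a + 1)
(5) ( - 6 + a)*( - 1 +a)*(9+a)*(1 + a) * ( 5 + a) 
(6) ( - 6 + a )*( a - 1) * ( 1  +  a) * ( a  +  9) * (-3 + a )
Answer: 5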